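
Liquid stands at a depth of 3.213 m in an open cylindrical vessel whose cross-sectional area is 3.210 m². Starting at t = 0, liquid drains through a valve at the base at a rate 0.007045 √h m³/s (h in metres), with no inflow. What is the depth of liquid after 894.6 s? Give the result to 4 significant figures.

0.6574 m

With no inflow, A dh/dt = −0.007045 √h.
Separate and integrate: 2(√h − √h₀) = −(0.007045/A) t.
√h = √3.213 − 0.007045·894.6/(2·3.210) = 1.79248 − 0.981691 = 0.810793.
h = 0.810793² = 0.657386 m.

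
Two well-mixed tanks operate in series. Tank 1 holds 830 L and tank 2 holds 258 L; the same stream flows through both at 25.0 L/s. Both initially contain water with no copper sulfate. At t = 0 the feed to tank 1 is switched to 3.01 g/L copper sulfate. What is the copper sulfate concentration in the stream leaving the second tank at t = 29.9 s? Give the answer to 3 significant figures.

Species balance on tank i: dCᵢ/dt = (Cᵢ₋₁ − Cᵢ)/τᵢ with τᵢ = Vᵢ/Q.
τ₁ = 830/25.0 = 33.200 s; τ₂ = 258/25.0 = 10.320 s.
Solving the cascade with C₁(0)=C₂(0)=0 gives C₂(t) = C_in[1 − (τ₁ e^(−t/τ₁) − τ₂ e^(−t/τ₂))/(τ₁ − τ₂)].
At t = 29.9: e^(−t/τ₁) = 0.40632, e^(−t/τ₂) = 0.055173.
C₂ = 3.01·[1 − (33.200·0.40632 − 10.320·0.055173)/(22.880)] = 3.01·0.43529 = 1.3102 g/L.

1.31 g/L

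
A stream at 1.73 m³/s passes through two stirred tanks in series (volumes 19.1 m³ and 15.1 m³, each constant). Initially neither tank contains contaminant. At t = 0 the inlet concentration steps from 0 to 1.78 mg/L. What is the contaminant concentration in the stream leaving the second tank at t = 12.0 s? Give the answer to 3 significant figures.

0.613 mg/L

Time constants: τᵢ = Vᵢ/Q for each well-mixed tank.
τ₁ = 19.1/1.73 = 11.040 s; τ₂ = 15.1/1.73 = 8.7283 s.
Tank 1: C₁ = C_in(1 − e^(−t/τ₁)). Tank 2 (τ₁ ≠ τ₂): C₂ = C_in[1 − (τ₁ e^(−t/τ₁) − τ₂ e^(−t/τ₂))/(τ₁ − τ₂)].
At t = 12.0: e^(−t/τ₁) = 0.33726, e^(−t/τ₂) = 0.25288.
C₂ = 1.78·[1 − (11.040·0.33726 − 8.7283·0.25288)/(2.3121)] = 1.78·0.34423 = 0.61272 mg/L.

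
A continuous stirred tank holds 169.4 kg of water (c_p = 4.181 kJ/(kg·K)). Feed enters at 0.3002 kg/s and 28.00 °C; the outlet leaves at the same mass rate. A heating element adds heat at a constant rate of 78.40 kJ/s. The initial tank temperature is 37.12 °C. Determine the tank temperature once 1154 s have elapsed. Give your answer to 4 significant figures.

83.56 °C

M c_p dT/dt = ṁ c_p (T_in − T) + Q̇.
Rearrange: dT/dt = (T_ss − T)/τ with τ = M/ṁ = 564.290 s and T_ss = T_in + Q̇/(ṁ c_p) = 90.4633 °C.
This is linear first-order; T(t) = T_ss + (T₀ − T_ss) e^(−t/τ).
T(1154) = 90.4633 + (-53.3433)·e^(−1154/564.290) = 90.4633 + (-53.3433)·0.129374 = 83.5621 °C.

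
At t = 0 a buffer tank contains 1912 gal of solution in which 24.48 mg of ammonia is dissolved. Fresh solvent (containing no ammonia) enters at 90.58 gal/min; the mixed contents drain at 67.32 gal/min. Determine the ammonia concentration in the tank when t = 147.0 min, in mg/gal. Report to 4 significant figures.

Total volume: dV/dt = Q_in − Q_out = 23.2600 gal/min, so V(t) = 1912 + 23.2600 t and V(147.0) = 5331.22 gal.
Species balance (pure solvent in): dm/dt = −Q_out · m/V(t).
Separate: dm/m = −Q_out dt/V(t) ⇒ ln(m/m₀) = −(Q_out/(Q_in−Q_out)) ln(V/V₀).
m = m₀ (V₀/V)^(Q_out/(Q_in−Q_out)) = 24.48 × (1912/5331.22)^(2.89424) = 1.25862 mg.
C = m/V = 1.25862/5331.22 = 0.000236085 mg/gal.

0.0002361 mg/gal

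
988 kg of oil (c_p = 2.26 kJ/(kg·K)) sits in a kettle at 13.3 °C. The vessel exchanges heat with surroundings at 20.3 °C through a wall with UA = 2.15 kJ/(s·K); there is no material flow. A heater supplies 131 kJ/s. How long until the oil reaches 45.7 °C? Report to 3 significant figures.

M c_p dT/dt = −UA(T − T_amb) + Q̇.
τ = M c_p/UA = 1038.5 s; T_ss = T_amb + Q̇/UA = 20.3 + 131/2.15 = 81.230 °C.
T(t) = T_ss + (T₀ − T_ss)e^(−t/τ); set T = 45.7:
t = −τ ln[(T − T_ss)/(T₀ − T_ss)] = −1038.5 · ln(0.52304) = 673.08 s.

673 s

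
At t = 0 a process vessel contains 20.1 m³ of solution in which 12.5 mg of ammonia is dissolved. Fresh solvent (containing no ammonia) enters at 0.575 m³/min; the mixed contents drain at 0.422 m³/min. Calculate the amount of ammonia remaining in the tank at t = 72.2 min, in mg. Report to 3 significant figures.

3.73 mg

Let m(t) be the amount of ammonia. Volume: V(t) = V₀ + (Q_in − Q_out) t = 20.1 + 0.15300 t; V(72.2) = 31.147 m³.
Species balance (pure solvent in): dm/dt = −Q_out · m/V(t).
dm/m = −Q_out dt/(V₀ + 0.15300 t); integrating gives ln(m/m₀) = −(Q_out/(Q_in−Q_out)) ln(V/V₀).
m = m₀ (V₀/V)^(Q_out/(Q_in−Q_out)) = 12.5 × (20.1/31.147)^(2.7582) = 3.7348 mg.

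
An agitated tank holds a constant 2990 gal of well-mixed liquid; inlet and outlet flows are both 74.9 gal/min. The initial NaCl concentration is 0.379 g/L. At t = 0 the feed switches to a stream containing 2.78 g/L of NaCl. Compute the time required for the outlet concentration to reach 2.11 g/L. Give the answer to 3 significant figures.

51.0 min

Species balance: V dC/dt = Q(C_in − C) ⇒ τ = V/Q = 39.920 min.
C(t) = C_in + (C₀ − C_in) e^(−t/τ). Set C = 2.11 and solve for t:
e^(−t/τ) = (C − C_in)/(C₀ − C_in) = (2.11 − 2.78)/(0.379 − 2.78) = 0.27905
t = −τ ln(…) = 39.920 × 1.2764 = 50.952 min.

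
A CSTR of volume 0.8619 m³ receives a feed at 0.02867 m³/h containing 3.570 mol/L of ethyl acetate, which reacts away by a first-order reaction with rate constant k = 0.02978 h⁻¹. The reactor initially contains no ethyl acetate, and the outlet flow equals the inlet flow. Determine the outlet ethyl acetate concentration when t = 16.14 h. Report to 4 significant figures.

Species balance: V dC/dt = Q C_in − Q C − k V C.
This is linear with rate a = Q/V + k = 0.0630437 h⁻¹.
C_ss = Q C_in/(Q + kV) = 1.88364 mol/L; C(t) = C_ss + (C₀ − C_ss) e^(−a t).
C(16.14) = 1.88364 + (-1.88364)·e^(−0.0630437·16.14) = 1.88364 + (-1.88364)·0.361488 = 1.20272 mol/L.

1.203 mol/L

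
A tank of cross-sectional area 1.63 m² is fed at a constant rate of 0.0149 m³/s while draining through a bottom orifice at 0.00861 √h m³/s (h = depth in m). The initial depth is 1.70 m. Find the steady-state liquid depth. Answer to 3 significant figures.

2.99 m

Level balance: A dh/dt = 0.0149 − 0.00861 √h. Setting dh/dt = 0:
Q_in = 0.00861 √h_ss ⇒ √h_ss = 0.0149/0.00861 = 1.7305.
h_ss = 1.7305² = 2.9948 m. (Since h₀ = 1.70 m < h_ss, the level will rise toward this value.)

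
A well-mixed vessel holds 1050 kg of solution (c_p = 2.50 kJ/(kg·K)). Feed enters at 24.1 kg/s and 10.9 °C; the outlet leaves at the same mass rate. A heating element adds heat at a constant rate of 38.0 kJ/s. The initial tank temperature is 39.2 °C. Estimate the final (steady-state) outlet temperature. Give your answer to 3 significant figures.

Energy balance: M c_p dT/dt = ṁ c_p (T_in − T) + 38.0.
At steady state dT/dt = 0 ⇒ T_ss = T_in + Q̇/(ṁ c_p) = 10.9 + 38.0/(24.1·2.50) = 11.531 °C.

11.5 °C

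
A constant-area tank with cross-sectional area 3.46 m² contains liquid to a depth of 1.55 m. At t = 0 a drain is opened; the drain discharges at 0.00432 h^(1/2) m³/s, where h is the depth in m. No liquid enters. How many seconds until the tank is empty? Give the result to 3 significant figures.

1990 s

Volume balance on the tank: A dh/dt = −0.00432 √h.
Separate and integrate: 2(√h − √h₀) = −(0.00432/A) t.
Set h = 0: 2√h₀ = (0.00432/A) t_empty ⇒ t_empty = 2A√h₀/0.00432.
t_empty = 2·3.46·√1.55/0.00432 = 6.9200·1.2450/0.00432 = 1994.3 s.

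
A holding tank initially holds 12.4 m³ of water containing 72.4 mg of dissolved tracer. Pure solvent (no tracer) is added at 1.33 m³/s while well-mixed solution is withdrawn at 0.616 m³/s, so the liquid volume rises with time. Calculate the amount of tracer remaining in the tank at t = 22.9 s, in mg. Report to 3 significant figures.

35.0 mg

Let m(t) be the amount of tracer. Volume: V(t) = V₀ + (Q_in − Q_out) t = 12.4 + 0.71400 t; V(22.9) = 28.751 m³.
Species balance (pure solvent in): dm/dt = −Q_out · m/V(t).
dm/m = −Q_out dt/(V₀ + 0.71400 t); integrating gives ln(m/m₀) = −(Q_out/(Q_in−Q_out)) ln(V/V₀).
m = m₀ (V₀/V)^(Q_out/(Q_in−Q_out)) = 72.4 × (12.4/28.751)^(0.86275) = 35.046 mg.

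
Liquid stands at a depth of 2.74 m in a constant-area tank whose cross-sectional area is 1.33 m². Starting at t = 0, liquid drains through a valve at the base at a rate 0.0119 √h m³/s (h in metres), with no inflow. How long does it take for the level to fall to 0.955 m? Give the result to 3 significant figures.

152 s

With no inflow, A dh/dt = −0.0119 √h.
∫ h^(−1/2) dh = −(0.0119/A) ∫ dt, giving 2√h = 2√h₀ − (0.0119/A) t.
t = 2A(√h₀ − √h)/0.0119 = 2·1.33·(√2.74 − √0.955)/0.0119
  = 2.6600 × (1.6553 − 0.97724) / 0.0119 = 151.56 s.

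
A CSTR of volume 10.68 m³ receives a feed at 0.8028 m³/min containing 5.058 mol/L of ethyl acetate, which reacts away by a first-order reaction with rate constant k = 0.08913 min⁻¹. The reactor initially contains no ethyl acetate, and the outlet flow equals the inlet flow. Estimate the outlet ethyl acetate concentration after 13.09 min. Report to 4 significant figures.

2.045 mol/L

Species balance: V dC/dt = Q C_in − Q C − k V C.
This is linear with rate a = Q/V + k = 0.164299 min⁻¹.
C_ss = Q C_in/(Q + kV) = 2.31410 mol/L; C(t) = C_ss + (C₀ − C_ss) e^(−a t).
C(13.09) = 2.31410 + (-2.31410)·e^(−0.164299·13.09) = 2.31410 + (-2.31410)·0.116406 = 2.04472 mol/L.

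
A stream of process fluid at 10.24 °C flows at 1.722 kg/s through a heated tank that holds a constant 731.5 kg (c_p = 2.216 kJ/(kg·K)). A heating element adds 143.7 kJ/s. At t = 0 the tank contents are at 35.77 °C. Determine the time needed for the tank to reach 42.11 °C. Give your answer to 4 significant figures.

M c_p dT/dt = ṁ c_p (T_in − T) + Q̇.
τ = M/ṁ = 424.797 s; T_ss = T_in + Q̇/(ṁ c_p) = 47.8977 °C.
T(t) = T_ss + (T₀ − T_ss) e^(−t/τ). Set T = 42.11:
e^(−t/τ) = (42.11 − 47.8977)/(35.77 − 47.8977) = 0.477230
t = −424.797 · ln(0.477230) = 314.246 s.

314.2 s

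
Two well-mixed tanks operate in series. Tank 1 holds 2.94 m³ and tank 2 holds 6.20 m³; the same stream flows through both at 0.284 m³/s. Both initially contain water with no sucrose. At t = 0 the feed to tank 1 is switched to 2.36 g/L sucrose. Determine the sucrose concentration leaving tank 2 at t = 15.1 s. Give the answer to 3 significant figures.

Time constants: τᵢ = Vᵢ/Q for each well-mixed tank.
τ₁ = 2.94/0.284 = 10.352 s; τ₂ = 6.20/0.284 = 21.831 s.
Solving the cascade with C₁(0)=C₂(0)=0 gives C₂(t) = C_in[1 − (τ₁ e^(−t/τ₁) − τ₂ e^(−t/τ₂))/(τ₁ − τ₂)].
At t = 15.1: e^(−t/τ₁) = 0.23255, e^(−t/τ₂) = 0.50074.
C₂ = 2.36·[1 − (10.352·0.23255 − 21.831·0.50074)/(-11.479)] = 2.36·0.25741 = 0.60748 g/L.

0.607 g/L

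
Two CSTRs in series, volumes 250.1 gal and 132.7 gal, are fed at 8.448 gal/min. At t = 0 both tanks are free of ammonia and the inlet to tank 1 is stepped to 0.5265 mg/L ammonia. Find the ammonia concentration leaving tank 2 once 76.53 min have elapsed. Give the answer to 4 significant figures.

0.4465 mg/L

Species balance on tank i: dCᵢ/dt = (Cᵢ₋₁ − Cᵢ)/τᵢ with τᵢ = Vᵢ/Q.
τ₁ = 250.1/8.448 = 29.6046 min; τ₂ = 132.7/8.448 = 15.7079 min.
Solving the cascade with C₁(0)=C₂(0)=0 gives C₂(t) = C_in[1 − (τ₁ e^(−t/τ₁) − τ₂ e^(−t/τ₂))/(τ₁ − τ₂)].
At t = 76.53: e^(−t/τ₁) = 0.0753910, e^(−t/τ₂) = 0.00765740.
C₂ = 0.5265·[1 − (29.6046·0.0753910 − 15.7079·0.00765740)/(13.8968)] = 0.5265·0.848048 = 0.446497 mg/L.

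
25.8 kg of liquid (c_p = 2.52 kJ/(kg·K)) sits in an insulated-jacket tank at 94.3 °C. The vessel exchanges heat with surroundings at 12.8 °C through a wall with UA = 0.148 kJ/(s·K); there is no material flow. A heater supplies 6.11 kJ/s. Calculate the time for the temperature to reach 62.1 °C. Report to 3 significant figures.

709 s

Unsteady energy balance on the tank contents: M c_p dT/dt = −UA(T − T_amb) + Q̇.
τ = M c_p/UA = 439.30 s; T_ss = T_amb + Q̇/UA = 12.8 + 6.11/0.148 = 54.084 °C.
T(t) = T_ss + (T₀ − T_ss)e^(−t/τ); set T = 62.1:
t = −τ ln[(T − T_ss)/(T₀ − T_ss)] = −439.30 · ln(0.19933) = 708.50 s.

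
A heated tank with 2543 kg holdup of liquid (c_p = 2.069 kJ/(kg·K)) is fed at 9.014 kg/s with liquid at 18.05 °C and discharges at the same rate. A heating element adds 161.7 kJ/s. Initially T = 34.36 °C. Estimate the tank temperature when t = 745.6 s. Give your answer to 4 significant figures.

27.26 °C

Unsteady energy balance on the tank contents: M c_p dT/dt = ṁ c_p (T_in − T) + 161.7.
Rearrange: dT/dt = (T_ss − T)/τ with τ = M/ṁ = 282.117 s and T_ss = T_in + Q̇/(ṁ c_p) = 26.7203 °C.
Integrating: T(t) = T_ss + (T₀ − T_ss) e^(−t/τ).
T(745.6) = 26.7203 + (7.63974)·e^(−745.6/282.117) = 26.7203 + (7.63974)·0.0711562 = 27.2639 °C.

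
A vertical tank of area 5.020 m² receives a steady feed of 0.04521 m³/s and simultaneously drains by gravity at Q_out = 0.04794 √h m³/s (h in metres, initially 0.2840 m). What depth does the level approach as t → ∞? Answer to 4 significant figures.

Level balance: A dh/dt = 0.04521 − 0.04794 √h. Setting dh/dt = 0:
Q_in = 0.04794 √h_ss ⇒ √h_ss = 0.04521/0.04794 = 0.943054.
h_ss = 0.943054² = 0.889351 m. (Since h₀ = 0.2840 m < h_ss, the level will rise toward this value.)

0.8894 m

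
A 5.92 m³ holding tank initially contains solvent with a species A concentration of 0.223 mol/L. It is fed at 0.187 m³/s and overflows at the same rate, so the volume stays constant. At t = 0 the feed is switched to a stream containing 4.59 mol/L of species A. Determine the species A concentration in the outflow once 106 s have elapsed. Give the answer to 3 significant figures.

4.44 mol/L

Mass balance on the solute (V constant): V dC/dt = Q(C_in − C).
Time constant τ = V/Q = 5.92/0.187 = 31.658 s.
Solution: C(t) = C_in + (C₀ − C_in) e^(−t/τ).
C(106) = 4.59 + (0.223 − 4.59)·e^(−106/31.658) = 4.59 + (-4.3670)·0.035144 = 4.4365 mol/L.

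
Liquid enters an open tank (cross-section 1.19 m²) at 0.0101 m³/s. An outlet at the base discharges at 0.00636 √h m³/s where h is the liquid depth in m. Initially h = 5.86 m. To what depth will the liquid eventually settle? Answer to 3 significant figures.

Volume balance on the tank: A dh/dt = Q_in − 0.00636 √h. At steady state dh/dt = 0:
Q_in = 0.00636 √h_ss ⇒ √h_ss = 0.0101/0.00636 = 1.5881.
h_ss = 1.5881² = 2.5219 m. (Since h₀ = 5.86 m > h_ss, the level will fall toward this value.)

2.52 m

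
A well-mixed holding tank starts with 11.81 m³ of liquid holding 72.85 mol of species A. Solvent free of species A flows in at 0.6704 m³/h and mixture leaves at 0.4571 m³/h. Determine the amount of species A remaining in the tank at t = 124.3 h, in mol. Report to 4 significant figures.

Let m(t) be the amount of species A. Volume: V(t) = V₀ + (Q_in − Q_out) t = 11.81 + 0.213300 t; V(124.3) = 38.3232 m³.
No species A enters, so dm/dt = −Q_out · (m/V).
dm/m = −Q_out dt/(V₀ + 0.213300 t); integrating gives ln(m/m₀) = −(Q_out/(Q_in−Q_out)) ln(V/V₀).
m = m₀ (V₀/V)^(Q_out/(Q_in−Q_out)) = 72.85 × (11.81/38.3232)^(2.14299) = 5.84665 mol.

5.847 mol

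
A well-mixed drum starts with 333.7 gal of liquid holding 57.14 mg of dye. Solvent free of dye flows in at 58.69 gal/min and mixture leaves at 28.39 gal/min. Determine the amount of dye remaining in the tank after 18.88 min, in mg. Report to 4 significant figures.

Total volume: dV/dt = Q_in − Q_out = 30.3000 gal/min, so V(t) = 333.7 + 30.3000 t and V(18.88) = 905.764 gal.
No dye enters, so dm/dt = −Q_out · (m/V).
dm/m = −Q_out dt/(V₀ + 30.3000 t); integrating gives ln(m/m₀) = −(Q_out/(Q_in−Q_out)) ln(V/V₀).
m = m₀ (V₀/V)^(Q_out/(Q_in−Q_out)) = 57.14 × (333.7/905.764)^(0.936964) = 22.4191 mg.

22.42 mg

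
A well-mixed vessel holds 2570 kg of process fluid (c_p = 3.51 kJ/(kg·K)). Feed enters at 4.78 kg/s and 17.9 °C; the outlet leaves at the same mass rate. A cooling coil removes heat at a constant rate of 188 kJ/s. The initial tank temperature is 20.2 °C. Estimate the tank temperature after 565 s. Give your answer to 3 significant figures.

11.4 °C

Heat balance on the well-mixed liquid: M c_p dT/dt = ṁ c_p (T_in − T) − 188.
τ = M/ṁ = 537.66 s; T_ss = T_in − Q̇/(ṁ c_p) = 17.9 − 188/(4.78·3.51) = 6.6947 °C.
This is linear first-order; T(t) = T_ss + (T₀ − T_ss) e^(−t/τ).
T(565) = 6.6947 + (13.505)·e^(−565/537.66) = 6.6947 + (13.505)·0.34964 = 11.417 °C.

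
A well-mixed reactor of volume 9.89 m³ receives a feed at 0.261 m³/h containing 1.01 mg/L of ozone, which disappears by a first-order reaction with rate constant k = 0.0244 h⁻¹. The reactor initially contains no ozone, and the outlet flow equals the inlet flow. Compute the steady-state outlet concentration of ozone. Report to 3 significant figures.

0.525 mg/L

V dC/dt = Q(C_in − C) − k V C.
Steady state (dC/dt = 0): C_ss = Q C_in/(Q + kV) = C_in/(1 + kV/Q).
C_ss = 0.261·1.01/(0.261 + 0.0244·9.89) = 0.26361/0.50232 = 0.52479 mg/L.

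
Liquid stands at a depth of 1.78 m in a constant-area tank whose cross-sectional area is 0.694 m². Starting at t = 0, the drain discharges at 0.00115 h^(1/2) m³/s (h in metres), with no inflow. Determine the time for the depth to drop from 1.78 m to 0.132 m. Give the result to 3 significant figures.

Mass balance (ρ constant): A dh/dt = −0.00115 √h.
Separate and integrate: 2(√h − √h₀) = −(0.00115/A) t.
t = 2A(√h₀ − √h)/0.00115 = 2·0.694·(√1.78 − √0.132)/0.00115
  = 1.3880 × (1.3342 − 0.36332) / 0.00115 = 1171.8 s.

1170 s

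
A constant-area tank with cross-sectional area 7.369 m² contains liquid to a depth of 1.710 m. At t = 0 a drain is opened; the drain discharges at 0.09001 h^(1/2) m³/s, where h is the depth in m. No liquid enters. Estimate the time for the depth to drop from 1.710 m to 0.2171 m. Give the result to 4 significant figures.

With no inflow, A dh/dt = −0.09001 √h.
Separate and integrate: 2(√h − √h₀) = −(0.09001/A) t.
t = 2A(√h₀ − √h)/0.09001 = 2·7.369·(√1.710 − √0.2171)/0.09001
  = 14.7380 × (1.30767 − 0.465940) / 0.09001 = 137.823 s.

137.8 s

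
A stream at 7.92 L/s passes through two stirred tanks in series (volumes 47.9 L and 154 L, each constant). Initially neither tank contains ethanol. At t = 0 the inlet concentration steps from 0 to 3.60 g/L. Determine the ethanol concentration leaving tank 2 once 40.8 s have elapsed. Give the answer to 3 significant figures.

2.96 g/L

Species balance on tank i: dCᵢ/dt = (Cᵢ₋₁ − Cᵢ)/τᵢ with τᵢ = Vᵢ/Q.
τ₁ = 47.9/7.92 = 6.0480 s; τ₂ = 154/7.92 = 19.444 s.
Tank 1: C₁ = C_in(1 − e^(−t/τ₁)). Tank 2 (τ₁ ≠ τ₂): C₂ = C_in[1 − (τ₁ e^(−t/τ₁) − τ₂ e^(−t/τ₂))/(τ₁ − τ₂)].
At t = 40.8: e^(−t/τ₁) = 0.0011755, e^(−t/τ₂) = 0.12267.
C₂ = 3.60·[1 − (6.0480·0.0011755 − 19.444·0.12267)/(-13.396)] = 3.60·0.82249 = 2.9609 g/L.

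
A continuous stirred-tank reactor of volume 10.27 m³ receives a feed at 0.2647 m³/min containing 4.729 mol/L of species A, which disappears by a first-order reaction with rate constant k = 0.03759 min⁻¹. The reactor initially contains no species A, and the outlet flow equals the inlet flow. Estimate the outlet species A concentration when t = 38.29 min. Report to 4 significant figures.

V dC/dt = Q(C_in − C) − k V C.
This is linear with rate a = Q/V + k = 0.0633641 min⁻¹.
C_ss = Q C_in/(Q + kV) = 1.92358 mol/L; C(t) = C_ss + (C₀ − C_ss) e^(−a t).
C(38.29) = 1.92358 + (-1.92358)·e^(−0.0633641·38.29) = 1.92358 + (-1.92358)·0.0883710 = 1.75359 mol/L.

1.754 mol/L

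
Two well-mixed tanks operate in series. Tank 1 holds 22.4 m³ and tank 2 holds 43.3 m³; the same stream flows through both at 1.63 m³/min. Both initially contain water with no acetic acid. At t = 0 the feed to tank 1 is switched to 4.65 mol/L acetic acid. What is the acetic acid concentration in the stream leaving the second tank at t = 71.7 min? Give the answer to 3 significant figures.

Species balance on tank i: dCᵢ/dt = (Cᵢ₋₁ − Cᵢ)/τᵢ with τᵢ = Vᵢ/Q.
τ₁ = 22.4/1.63 = 13.742 min; τ₂ = 43.3/1.63 = 26.564 min.
Tank 1: C₁ = C_in(1 − e^(−t/τ₁)). Tank 2 (τ₁ ≠ τ₂): C₂ = C_in[1 − (τ₁ e^(−t/τ₁) − τ₂ e^(−t/τ₂))/(τ₁ − τ₂)].
At t = 71.7: e^(−t/τ₁) = 0.0054211, e^(−t/τ₂) = 0.067266.
C₂ = 4.65·[1 − (13.742·0.0054211 − 26.564·0.067266)/(-12.822)] = 4.65·0.86645 = 4.0290 mol/L.

4.03 mol/L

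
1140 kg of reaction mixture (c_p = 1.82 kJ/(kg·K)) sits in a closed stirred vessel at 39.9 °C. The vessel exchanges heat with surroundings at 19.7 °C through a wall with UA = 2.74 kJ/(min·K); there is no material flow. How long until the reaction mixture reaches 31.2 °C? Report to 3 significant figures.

427 min

M c_p dT/dt = −UA(T − T_amb).
τ = M c_p/UA = 757.23 min; T_ss = T_amb = 19.700 °C.
T(t) = T_ss + (T₀ − T_ss)e^(−t/τ); set T = 31.2:
t = −τ ln[(T − T_ss)/(T₀ − T_ss)] = −757.23 · ln(0.56931) = 426.57 min.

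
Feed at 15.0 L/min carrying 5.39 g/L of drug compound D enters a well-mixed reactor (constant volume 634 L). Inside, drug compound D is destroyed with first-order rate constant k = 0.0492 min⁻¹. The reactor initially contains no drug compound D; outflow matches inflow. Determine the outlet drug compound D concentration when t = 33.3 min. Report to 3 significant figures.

Accumulation = in − out − consumed: V dC/dt = Q C_in − Q C − k V C.
dC/dt = (Q/V) C_in − (Q/V + k) C; effective rate a = Q/V + k = 0.023659 + 0.0492 = 0.072859 min⁻¹.
C_ss = Q C_in/(Q + kV) = 1.7503 g/L; C(t) = C_ss + (C₀ − C_ss) e^(−a t).
C(33.3) = 1.7503 + (-1.7503)·e^(−0.072859·33.3) = 1.7503 + (-1.7503)·0.088371 = 1.5956 g/L.

1.60 g/L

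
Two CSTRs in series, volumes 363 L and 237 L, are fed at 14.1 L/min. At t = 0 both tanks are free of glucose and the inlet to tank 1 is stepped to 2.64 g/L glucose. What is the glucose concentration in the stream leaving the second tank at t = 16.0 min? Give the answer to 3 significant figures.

0.471 g/L

Each tank obeys Vᵢ dCᵢ/dt = Q(Cᵢ₋₁ − Cᵢ), so τᵢ = Vᵢ/Q.
τ₁ = 363/14.1 = 25.745 min; τ₂ = 237/14.1 = 16.809 min.
Solving the cascade with C₁(0)=C₂(0)=0 gives C₂(t) = C_in[1 − (τ₁ e^(−t/τ₁) − τ₂ e^(−t/τ₂))/(τ₁ − τ₂)].
At t = 16.0: e^(−t/τ₁) = 0.53714, e^(−t/τ₂) = 0.38601.
C₂ = 2.64·[1 − (25.745·0.53714 − 16.809·0.38601)/(8.9362)] = 2.64·0.17857 = 0.47143 g/L.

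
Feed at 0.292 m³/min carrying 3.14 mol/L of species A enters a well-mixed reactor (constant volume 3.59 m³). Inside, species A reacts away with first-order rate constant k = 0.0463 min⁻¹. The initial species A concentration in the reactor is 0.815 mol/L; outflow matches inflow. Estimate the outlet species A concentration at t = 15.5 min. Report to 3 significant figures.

V dC/dt = Q(C_in − C) − k V C.
dC/dt = (Q/V) C_in − (Q/V + k) C; effective rate a = Q/V + k = 0.081337 + 0.0463 = 0.12764 min⁻¹.
C_ss = Q C_in/(Q + kV) = 2.0010 mol/L; C(t) = C_ss + (C₀ − C_ss) e^(−a t).
C(15.5) = 2.0010 + (-1.1860)·e^(−0.12764·15.5) = 2.0010 + (-1.1860)·0.13829 = 1.8370 mol/L.

1.84 mol/L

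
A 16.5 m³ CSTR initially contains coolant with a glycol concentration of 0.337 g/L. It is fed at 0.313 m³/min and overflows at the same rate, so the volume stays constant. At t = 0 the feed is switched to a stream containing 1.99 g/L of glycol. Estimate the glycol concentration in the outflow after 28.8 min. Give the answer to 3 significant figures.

Accumulation = in − out for the solute gives V dC/dt = Q(C_in − C).
Time constant τ = V/Q = 16.5/0.313 = 52.716 min.
C approaches C_in exponentially: C(t) = C_in + (C₀ − C_in) e^(−t/τ).
C(28.8) = 1.99 + (0.337 − 1.99)·e^(−28.8/52.716) = 1.99 + (-1.6530)·0.57907 = 1.0328 g/L.

1.03 g/L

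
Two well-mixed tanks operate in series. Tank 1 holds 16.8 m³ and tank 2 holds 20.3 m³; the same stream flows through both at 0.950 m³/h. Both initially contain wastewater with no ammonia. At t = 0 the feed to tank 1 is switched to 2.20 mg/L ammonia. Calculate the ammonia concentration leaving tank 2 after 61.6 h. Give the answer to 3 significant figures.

1.81 mg/L

Species balance on tank i: dCᵢ/dt = (Cᵢ₋₁ − Cᵢ)/τᵢ with τᵢ = Vᵢ/Q.
τ₁ = 16.8/0.950 = 17.684 h; τ₂ = 20.3/0.950 = 21.368 h.
Tank 1: C₁ = C_in(1 − e^(−t/τ₁)). Tank 2 (τ₁ ≠ τ₂): C₂ = C_in[1 − (τ₁ e^(−t/τ₁) − τ₂ e^(−t/τ₂))/(τ₁ − τ₂)].
At t = 61.6: e^(−t/τ₁) = 0.030705, e^(−t/τ₂) = 0.055980.
C₂ = 2.20·[1 − (17.684·0.030705 − 21.368·0.055980)/(-3.6842)] = 2.20·0.82270 = 1.8099 mg/L.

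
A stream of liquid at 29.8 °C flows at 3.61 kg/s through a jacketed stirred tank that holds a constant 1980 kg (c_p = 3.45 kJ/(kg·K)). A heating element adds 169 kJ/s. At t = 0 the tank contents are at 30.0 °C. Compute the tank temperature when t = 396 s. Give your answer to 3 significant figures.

First-law balance (no shaft work): M c_p dT/dt = ṁ c_p (T_in − T) + 169.
Rearrange: dT/dt = (T_ss − T)/τ with τ = M/ṁ = 548.48 s and T_ss = T_in + Q̇/(ṁ c_p) = 43.369 °C.
T approaches T_ss exponentially: T(t) = T_ss + (T₀ − T_ss) e^(−t/τ).
T(396) = 43.369 + (-13.369)·e^(−396/548.48) = 43.369 + (-13.369)·0.48578 = 36.875 °C.

36.9 °C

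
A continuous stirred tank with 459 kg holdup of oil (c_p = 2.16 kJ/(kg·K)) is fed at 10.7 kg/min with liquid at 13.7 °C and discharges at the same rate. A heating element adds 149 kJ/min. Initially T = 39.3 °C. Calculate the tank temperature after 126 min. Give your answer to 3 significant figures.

21.2 °C

Energy balance: M c_p dT/dt = ṁ c_p (T_in − T) + 149.
τ = M/ṁ = 42.897 min; T_ss = T_in + Q̇/(ṁ c_p) = 13.7 + 149/(10.7·2.16) = 20.147 °C.
T approaches T_ss exponentially: T(t) = T_ss + (T₀ − T_ss) e^(−t/τ).
T(126) = 20.147 + (19.153)·e^(−126/42.897) = 20.147 + (19.153)·0.053011 = 21.162 °C.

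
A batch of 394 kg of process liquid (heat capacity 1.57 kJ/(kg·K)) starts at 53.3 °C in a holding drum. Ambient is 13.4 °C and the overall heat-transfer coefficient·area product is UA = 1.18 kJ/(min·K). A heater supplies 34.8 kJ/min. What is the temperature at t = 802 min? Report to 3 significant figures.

Energy balance: M c_p dT/dt = −UA(T − T_amb) + Q̇.
dT/dt = (T_ss − T)/τ with T_ss = T_amb + Q̇/UA = 13.4 + 34.8/1.18 = 42.892 °C, τ = M c_p/UA = 394·1.57/1.18 = 524.22 min.
This is linear first-order; T(t) = T_ss + (T₀ − T_ss) e^(−t/τ).
T(802) = 42.892 + (10.408)·0.21656 = 45.146 °C.

45.1 °C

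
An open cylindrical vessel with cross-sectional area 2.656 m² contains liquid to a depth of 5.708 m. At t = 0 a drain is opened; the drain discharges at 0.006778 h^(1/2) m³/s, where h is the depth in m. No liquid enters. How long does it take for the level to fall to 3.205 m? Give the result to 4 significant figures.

With no inflow, A dh/dt = −0.006778 √h.
Separate and integrate: 2(√h − √h₀) = −(0.006778/A) t.
t = 2A(√h₀ − √h)/0.006778 = 2·2.656·(√5.708 − √3.205)/0.006778
  = 5.31200 × (2.38914 − 1.79025) / 0.006778 = 469.358 s.

469.4 s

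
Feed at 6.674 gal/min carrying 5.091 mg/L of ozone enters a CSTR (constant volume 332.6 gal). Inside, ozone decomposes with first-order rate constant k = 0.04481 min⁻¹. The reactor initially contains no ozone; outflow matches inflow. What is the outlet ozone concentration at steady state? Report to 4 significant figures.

V dC/dt = Q(C_in − C) − k V C.
At steady state: 0 = Q C_in − (Q + kV) C_ss, so C_ss = Q C_in/(Q + kV).
C_ss = 6.674·5.091/(6.674 + 0.04481·332.6) = 33.9773/21.5778 = 1.57464 mg/L.

1.575 mg/L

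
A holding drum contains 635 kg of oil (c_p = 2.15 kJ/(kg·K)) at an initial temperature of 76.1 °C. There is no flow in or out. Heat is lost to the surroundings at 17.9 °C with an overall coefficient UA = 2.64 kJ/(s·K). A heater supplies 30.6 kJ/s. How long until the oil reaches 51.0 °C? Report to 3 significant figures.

400 s

M c_p dT/dt = −UA(T − T_amb) + Q̇.
τ = M c_p/UA = 517.14 s; T_ss = T_amb + Q̇/UA = 17.9 + 30.6/2.64 = 29.491 °C.
T(t) = T_ss + (T₀ − T_ss)e^(−t/τ); set T = 51.0:
t = −τ ln[(T − T_ss)/(T₀ − T_ss)] = −517.14 · ln(0.46148) = 399.91 s.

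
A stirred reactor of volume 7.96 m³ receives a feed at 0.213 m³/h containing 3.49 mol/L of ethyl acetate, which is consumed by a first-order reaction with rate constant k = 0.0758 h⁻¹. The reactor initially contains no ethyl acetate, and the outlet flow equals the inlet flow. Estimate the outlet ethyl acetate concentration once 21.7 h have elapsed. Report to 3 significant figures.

0.812 mol/L

Species balance: V dC/dt = Q C_in − Q C − k V C.
This is linear with rate a = Q/V + k = 0.10256 h⁻¹.
C_ss = Q C_in/(Q + kV) = 0.91058 mol/L; C(t) = C_ss + (C₀ − C_ss) e^(−a t).
C(21.7) = 0.91058 + (-0.91058)·e^(−0.10256·21.7) = 0.91058 + (-0.91058)·0.10801 = 0.81223 mol/L.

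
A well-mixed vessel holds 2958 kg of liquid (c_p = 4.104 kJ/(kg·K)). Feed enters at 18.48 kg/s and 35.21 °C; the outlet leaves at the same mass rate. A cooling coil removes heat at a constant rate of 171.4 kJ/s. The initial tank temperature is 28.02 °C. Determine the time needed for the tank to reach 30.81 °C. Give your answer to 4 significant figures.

133.6 s

M c_p dT/dt = ṁ c_p (T_in − T) − Q̇.
τ = M/ṁ = 160.065 s; T_ss = T_in − Q̇/(ṁ c_p) = 32.9500 °C.
T(t) = T_ss + (T₀ − T_ss) e^(−t/τ). Set T = 30.81:
e^(−t/τ) = (30.81 − 32.9500)/(28.02 − 32.9500) = 0.434081
t = −160.065 · ln(0.434081) = 133.578 s.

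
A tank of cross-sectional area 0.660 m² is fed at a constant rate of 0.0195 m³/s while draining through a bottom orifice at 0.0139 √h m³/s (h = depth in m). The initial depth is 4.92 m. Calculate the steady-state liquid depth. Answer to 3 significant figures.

Level balance: A dh/dt = 0.0195 − 0.0139 √h. Setting dh/dt = 0:
Q_in = 0.0139 √h_ss ⇒ √h_ss = 0.0195/0.0139 = 1.4029.
h_ss = 1.4029² = 1.9681 m. (Since h₀ = 4.92 m > h_ss, the level will fall toward this value.)

1.97 m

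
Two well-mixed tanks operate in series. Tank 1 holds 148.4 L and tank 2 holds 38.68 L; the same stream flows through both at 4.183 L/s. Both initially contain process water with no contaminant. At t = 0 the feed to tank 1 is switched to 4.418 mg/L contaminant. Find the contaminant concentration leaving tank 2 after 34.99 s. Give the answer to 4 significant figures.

2.225 mg/L

Time constants: τᵢ = Vᵢ/Q for each well-mixed tank.
τ₁ = 148.4/4.183 = 35.4769 s; τ₂ = 38.68/4.183 = 9.24695 s.
Solving the cascade with C₁(0)=C₂(0)=0 gives C₂(t) = C_in[1 − (τ₁ e^(−t/τ₁) − τ₂ e^(−t/τ₂))/(τ₁ − τ₂)].
At t = 34.99: e^(−t/τ₁) = 0.372963, e^(−t/τ₂) = 0.0227327.
C₂ = 4.418·[1 − (35.4769·0.372963 − 9.24695·0.0227327)/(26.2300)] = 4.418·0.503568 = 2.22476 mg/L.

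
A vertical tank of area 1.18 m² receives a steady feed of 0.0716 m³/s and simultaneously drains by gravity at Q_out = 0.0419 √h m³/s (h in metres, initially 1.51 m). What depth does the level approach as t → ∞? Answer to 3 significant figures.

A dh/dt = Q_in − 0.0419 √h. Steady state requires inflow = outflow:
Q_in = 0.0419 √h_ss ⇒ √h_ss = 0.0716/0.0419 = 1.7088.
h_ss = 1.7088² = 2.9201 m. (Since h₀ = 1.51 m < h_ss, the level will rise toward this value.)

2.92 m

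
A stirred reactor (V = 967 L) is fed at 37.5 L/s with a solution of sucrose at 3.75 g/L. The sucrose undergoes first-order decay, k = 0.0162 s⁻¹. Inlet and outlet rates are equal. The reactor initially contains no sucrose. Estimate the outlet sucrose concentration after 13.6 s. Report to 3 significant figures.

Species balance: V dC/dt = Q C_in − Q C − k V C.
dC/dt = (Q/V) C_in − (Q/V + k) C; effective rate a = Q/V + k = 0.038780 + 0.0162 = 0.054980 s⁻¹.
C_ss = Q C_in/(Q + kV) = 2.6450 g/L; C(t) = C_ss + (C₀ − C_ss) e^(−a t).
C(13.6) = 2.6450 + (-2.6450)·e^(−0.054980·13.6) = 2.6450 + (-2.6450)·0.47344 = 1.3928 g/L.

1.39 g/L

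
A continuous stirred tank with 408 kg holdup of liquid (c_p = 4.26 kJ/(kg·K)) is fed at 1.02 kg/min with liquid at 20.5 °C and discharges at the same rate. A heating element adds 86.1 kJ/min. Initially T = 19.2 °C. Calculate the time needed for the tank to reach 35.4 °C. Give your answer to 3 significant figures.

M c_p dT/dt = ṁ c_p (T_in − T) + Q̇.
τ = M/ṁ = 400.00 min; T_ss = T_in + Q̇/(ṁ c_p) = 40.315 °C.
T(t) = T_ss + (T₀ − T_ss) e^(−t/τ). Set T = 35.4:
e^(−t/τ) = (35.4 − 40.315)/(19.2 − 40.315) = 0.23277
t = −400.00 · ln(0.23277) = 583.08 min.

583 min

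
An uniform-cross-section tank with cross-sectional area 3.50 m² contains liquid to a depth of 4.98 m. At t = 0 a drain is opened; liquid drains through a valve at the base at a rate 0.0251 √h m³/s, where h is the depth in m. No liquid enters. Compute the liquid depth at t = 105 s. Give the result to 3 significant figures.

3.44 m

Unsteady balance on liquid volume: A dh/dt = −0.0251 √h.
∫ h^(−1/2) dh = −(0.0251/A) ∫ dt, giving 2√h = 2√h₀ − (0.0251/A) t.
√h = √4.98 − 0.0251·105/(2·3.50) = 2.2316 − 0.37650 = 1.8551.
h = 1.8551² = 3.4414 m.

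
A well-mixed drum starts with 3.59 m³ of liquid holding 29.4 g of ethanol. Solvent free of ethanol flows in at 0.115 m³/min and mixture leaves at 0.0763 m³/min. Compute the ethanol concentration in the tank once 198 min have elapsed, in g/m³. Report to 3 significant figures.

0.275 g/m³

Total volume: dV/dt = Q_in − Q_out = 0.038700 m³/min, so V(t) = 3.59 + 0.038700 t and V(198) = 11.253 m³.
Solute balance: dm/dt = 0 − Q_out C = −Q_out m/V(t).
Separate: dm/m = −Q_out dt/V(t) ⇒ ln(m/m₀) = −(Q_out/(Q_in−Q_out)) ln(V/V₀).
m = m₀ (V₀/V)^(Q_out/(Q_in−Q_out)) = 29.4 × (3.59/11.253)^(1.9716) = 3.0912 g.
C = m/V = 3.0912/11.253 = 0.27471 g/m³.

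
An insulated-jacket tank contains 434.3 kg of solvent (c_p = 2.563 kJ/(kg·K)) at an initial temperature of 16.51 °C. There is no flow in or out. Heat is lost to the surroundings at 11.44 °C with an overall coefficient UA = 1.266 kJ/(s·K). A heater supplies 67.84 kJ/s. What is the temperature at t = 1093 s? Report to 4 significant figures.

51.03 °C

Heat balance on the well-mixed liquid: M c_p dT/dt = −UA(T − T_amb) + Q̇.
dT/dt = (T_ss − T)/τ with T_ss = T_amb + Q̇/UA = 11.44 + 67.84/1.266 = 65.0261 °C, τ = M c_p/UA = 434.3·2.563/1.266 = 879.235 s.
Integrating: T(t) = T_ss + (T₀ − T_ss) e^(−t/τ).
T(1093) = 65.0261 + (-48.5161)·0.288481 = 51.0301 °C.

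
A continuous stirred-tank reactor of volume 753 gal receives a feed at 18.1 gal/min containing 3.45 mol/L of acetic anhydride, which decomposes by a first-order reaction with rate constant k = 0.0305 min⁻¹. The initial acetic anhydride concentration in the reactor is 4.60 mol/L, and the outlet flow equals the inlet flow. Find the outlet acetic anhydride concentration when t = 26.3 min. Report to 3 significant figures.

2.25 mol/L

Accumulation = in − out − consumed: V dC/dt = Q C_in − Q C − k V C.
This is linear with rate a = Q/V + k = 0.054537 min⁻¹.
C_ss = Q C_in/(Q + kV) = 1.5206 mol/L; C(t) = C_ss + (C₀ − C_ss) e^(−a t).
C(26.3) = 1.5206 + (3.0794)·e^(−0.054537·26.3) = 1.5206 + (3.0794)·0.23828 = 2.2543 mol/L.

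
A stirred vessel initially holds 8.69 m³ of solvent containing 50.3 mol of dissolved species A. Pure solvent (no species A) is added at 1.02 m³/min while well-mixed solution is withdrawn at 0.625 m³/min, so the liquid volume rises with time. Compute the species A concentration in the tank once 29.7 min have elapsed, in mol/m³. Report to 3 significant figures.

Total volume: dV/dt = Q_in − Q_out = 0.39500 m³/min, so V(t) = 8.69 + 0.39500 t and V(29.7) = 20.422 m³.
Solute balance: dm/dt = 0 − Q_out C = −Q_out m/V(t).
dm/m = −Q_out dt/(V₀ + 0.39500 t); integrating gives ln(m/m₀) = −(Q_out/(Q_in−Q_out)) ln(V/V₀).
m = m₀ (V₀/V)^(Q_out/(Q_in−Q_out)) = 50.3 × (8.69/20.422)^(1.5823) = 13.015 mol.
C = m/V = 13.015/20.422 = 0.63731 mol/m³.

0.637 mol/m³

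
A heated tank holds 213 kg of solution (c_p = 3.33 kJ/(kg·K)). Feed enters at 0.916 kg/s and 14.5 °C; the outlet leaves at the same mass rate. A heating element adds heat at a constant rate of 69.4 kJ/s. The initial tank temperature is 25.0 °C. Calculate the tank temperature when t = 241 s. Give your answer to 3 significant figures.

32.9 °C

First-law balance (no shaft work): M c_p dT/dt = ṁ c_p (T_in − T) + 69.4.
τ = M/ṁ = 232.53 s; T_ss = T_in + Q̇/(ṁ c_p) = 14.5 + 69.4/(0.916·3.33) = 37.252 °C.
Solution: T(t) = T_ss + (T₀ − T_ss) e^(−t/τ).
T(241) = 37.252 + (-12.252)·e^(−241/232.53) = 37.252 + (-12.252)·0.35472 = 32.906 °C.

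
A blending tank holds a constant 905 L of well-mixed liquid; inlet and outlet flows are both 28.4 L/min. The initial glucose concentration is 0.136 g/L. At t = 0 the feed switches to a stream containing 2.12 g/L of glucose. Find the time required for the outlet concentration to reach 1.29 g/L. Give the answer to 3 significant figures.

Transient balance on the dissolved component: V dC/dt = Q(C_in − C), so τ = V/Q = 31.866 min.
C(t) = C_in + (C₀ − C_in) e^(−t/τ). Set C = 1.29 and solve for t:
e^(−t/τ) = (C − C_in)/(C₀ − C_in) = (1.29 − 2.12)/(0.136 − 2.12) = 0.41835
t = −τ ln(…) = 31.866 × 0.87144 = 27.770 min.

27.8 min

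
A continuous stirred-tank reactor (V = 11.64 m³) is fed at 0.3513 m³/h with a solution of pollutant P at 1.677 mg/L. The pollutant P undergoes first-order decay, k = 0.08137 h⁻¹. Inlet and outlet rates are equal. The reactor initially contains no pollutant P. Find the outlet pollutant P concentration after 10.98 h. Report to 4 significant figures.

0.3204 mg/L

Species balance: V dC/dt = Q C_in − Q C − k V C.
This is linear with rate a = Q/V + k = 0.111550 h⁻¹.
C_ss = Q C_in/(Q + kV) = 0.453719 mg/L; C(t) = C_ss + (C₀ − C_ss) e^(−a t).
C(10.98) = 0.453719 + (-0.453719)·e^(−0.111550·10.98) = 0.453719 + (-0.453719)·0.293810 = 0.320412 mg/L.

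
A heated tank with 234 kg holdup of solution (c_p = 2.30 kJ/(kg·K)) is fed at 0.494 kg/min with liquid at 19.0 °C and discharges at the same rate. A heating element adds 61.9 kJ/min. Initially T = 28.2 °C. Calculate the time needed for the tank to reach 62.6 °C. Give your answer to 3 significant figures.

M c_p dT/dt = ṁ c_p (T_in − T) + Q̇.
τ = M/ṁ = 473.68 min; T_ss = T_in + Q̇/(ṁ c_p) = 73.480 °C.
T(t) = T_ss + (T₀ − T_ss) e^(−t/τ). Set T = 62.6:
e^(−t/τ) = (62.6 − 73.480)/(28.2 − 73.480) = 0.24028
t = −473.68 · ln(0.24028) = 675.45 min.

675 min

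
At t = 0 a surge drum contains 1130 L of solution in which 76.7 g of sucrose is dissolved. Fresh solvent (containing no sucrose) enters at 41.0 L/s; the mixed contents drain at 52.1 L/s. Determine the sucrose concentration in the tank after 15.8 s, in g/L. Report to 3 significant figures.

Let m(t) be the amount of sucrose. Volume: V(t) = V₀ + (Q_in − Q_out) t = 1130 − 11.100 t; V(15.8) = 954.62 L.
Species balance (pure solvent in): dm/dt = −Q_out · m/V(t).
Separate: dm/m = −Q_out dt/V(t) ⇒ ln(m/m₀) = −(Q_out/(Q_in−Q_out)) ln(V/V₀).
m = m₀ (V₀/V)^(Q_out/(Q_in−Q_out)) = 76.7 × (1130/954.62)^(-4.6937) = 34.753 g.
C = m/V = 34.753/954.62 = 0.036405 g/L.

0.0364 g/L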